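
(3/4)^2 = 9/16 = 0.56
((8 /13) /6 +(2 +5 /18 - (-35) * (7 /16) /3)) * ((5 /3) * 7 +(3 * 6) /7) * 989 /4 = 318708217 /12096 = 26348.23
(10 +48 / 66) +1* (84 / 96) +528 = 47485 / 88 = 539.60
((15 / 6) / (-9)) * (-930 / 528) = 775 / 1584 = 0.49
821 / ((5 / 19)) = 15599 / 5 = 3119.80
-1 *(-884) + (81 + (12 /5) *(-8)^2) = 5593 /5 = 1118.60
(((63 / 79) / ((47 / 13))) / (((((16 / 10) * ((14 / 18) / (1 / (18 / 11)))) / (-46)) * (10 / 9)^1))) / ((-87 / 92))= 2042469 / 430708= 4.74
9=9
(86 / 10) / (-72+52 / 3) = -129 / 820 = -0.16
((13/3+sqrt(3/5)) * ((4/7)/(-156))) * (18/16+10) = -89/504 - 89 * sqrt(15)/10920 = -0.21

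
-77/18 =-4.28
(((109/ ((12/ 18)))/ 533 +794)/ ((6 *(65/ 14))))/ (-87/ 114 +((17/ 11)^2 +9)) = 13626441983/ 5077744425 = 2.68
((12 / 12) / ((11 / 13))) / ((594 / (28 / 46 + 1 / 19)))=3757 / 2855358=0.00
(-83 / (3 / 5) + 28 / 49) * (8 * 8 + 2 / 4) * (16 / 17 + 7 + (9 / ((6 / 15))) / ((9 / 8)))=-59089525 / 238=-248275.32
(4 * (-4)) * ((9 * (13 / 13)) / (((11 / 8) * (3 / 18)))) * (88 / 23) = -55296 / 23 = -2404.17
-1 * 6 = -6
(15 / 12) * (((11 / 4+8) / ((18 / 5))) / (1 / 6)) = 1075 / 48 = 22.40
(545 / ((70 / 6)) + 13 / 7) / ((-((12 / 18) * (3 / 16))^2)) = -21760 / 7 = -3108.57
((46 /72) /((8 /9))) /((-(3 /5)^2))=-575 /288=-2.00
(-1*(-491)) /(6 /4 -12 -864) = -982 /1749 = -0.56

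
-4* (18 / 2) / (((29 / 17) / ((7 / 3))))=-1428 / 29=-49.24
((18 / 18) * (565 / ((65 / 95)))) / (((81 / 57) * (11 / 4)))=815860 / 3861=211.31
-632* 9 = -5688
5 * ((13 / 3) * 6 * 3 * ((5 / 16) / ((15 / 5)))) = 325 / 8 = 40.62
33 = 33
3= 3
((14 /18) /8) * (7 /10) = 49 /720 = 0.07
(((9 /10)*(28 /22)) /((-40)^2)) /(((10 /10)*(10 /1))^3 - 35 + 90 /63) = 147 /198440000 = 0.00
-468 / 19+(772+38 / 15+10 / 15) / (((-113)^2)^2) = -381530751096 / 15489499295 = -24.63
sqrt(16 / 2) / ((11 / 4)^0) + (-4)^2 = 2 * sqrt(2) + 16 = 18.83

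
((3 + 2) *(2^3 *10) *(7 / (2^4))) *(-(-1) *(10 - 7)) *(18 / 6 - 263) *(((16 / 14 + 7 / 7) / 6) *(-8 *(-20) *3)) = -23400000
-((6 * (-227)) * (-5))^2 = -46376100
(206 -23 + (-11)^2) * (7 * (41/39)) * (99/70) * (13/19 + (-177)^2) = 6443137536/65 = 99125192.86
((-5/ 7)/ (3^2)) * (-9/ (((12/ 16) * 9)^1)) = 0.11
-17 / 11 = -1.55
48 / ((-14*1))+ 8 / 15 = -2.90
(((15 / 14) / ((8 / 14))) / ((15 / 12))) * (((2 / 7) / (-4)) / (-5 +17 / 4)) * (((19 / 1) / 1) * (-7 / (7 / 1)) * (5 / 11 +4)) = -133 / 11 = -12.09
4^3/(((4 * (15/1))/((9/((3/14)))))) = 224/5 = 44.80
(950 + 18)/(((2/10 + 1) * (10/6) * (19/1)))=484/19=25.47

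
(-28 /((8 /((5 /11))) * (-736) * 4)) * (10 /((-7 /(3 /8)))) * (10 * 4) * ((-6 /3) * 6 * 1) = 0.14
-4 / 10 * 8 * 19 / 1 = -304 / 5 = -60.80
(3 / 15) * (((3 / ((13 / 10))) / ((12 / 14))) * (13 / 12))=7 / 12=0.58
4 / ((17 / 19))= 4.47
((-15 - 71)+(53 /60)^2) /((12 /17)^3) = -1507264183 /6220800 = -242.29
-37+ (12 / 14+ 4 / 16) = -1005 / 28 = -35.89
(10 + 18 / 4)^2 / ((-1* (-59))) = 841 / 236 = 3.56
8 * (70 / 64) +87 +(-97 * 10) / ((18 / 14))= -23713 / 36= -658.69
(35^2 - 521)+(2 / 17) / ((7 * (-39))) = 3267262 / 4641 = 704.00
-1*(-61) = 61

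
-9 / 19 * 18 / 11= -162 / 209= -0.78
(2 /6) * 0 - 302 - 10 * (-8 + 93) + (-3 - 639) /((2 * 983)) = -1132737 /983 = -1152.33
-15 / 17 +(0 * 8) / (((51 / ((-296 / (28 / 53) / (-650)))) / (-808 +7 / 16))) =-15 / 17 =-0.88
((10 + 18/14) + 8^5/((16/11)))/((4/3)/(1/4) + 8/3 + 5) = 1733.79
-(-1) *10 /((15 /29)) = 58 /3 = 19.33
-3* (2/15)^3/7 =-8/7875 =-0.00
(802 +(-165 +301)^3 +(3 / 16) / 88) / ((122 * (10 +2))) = 3542891267 / 2061312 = 1718.76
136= 136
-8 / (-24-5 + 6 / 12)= 16 / 57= 0.28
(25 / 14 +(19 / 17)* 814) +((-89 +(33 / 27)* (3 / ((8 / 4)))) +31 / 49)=2061716 / 2499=825.02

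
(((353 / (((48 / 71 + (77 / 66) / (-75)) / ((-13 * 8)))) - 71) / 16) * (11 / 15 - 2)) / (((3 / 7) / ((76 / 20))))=2967826843751 / 75970800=39065.36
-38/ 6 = -19/ 3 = -6.33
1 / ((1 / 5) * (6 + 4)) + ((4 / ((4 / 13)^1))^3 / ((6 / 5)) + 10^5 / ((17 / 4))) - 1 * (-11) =1293959 / 51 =25371.75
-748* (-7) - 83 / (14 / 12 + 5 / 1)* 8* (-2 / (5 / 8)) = 1032404 / 185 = 5580.56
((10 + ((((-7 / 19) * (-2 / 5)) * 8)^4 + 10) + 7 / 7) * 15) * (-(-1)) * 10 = 11206890366 / 3258025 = 3439.78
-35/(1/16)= -560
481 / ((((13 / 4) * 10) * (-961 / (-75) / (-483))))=-536130 / 961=-557.89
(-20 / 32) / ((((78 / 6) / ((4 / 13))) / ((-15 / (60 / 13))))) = 5 / 104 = 0.05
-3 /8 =-0.38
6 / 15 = 2 / 5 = 0.40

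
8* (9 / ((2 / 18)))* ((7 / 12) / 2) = 189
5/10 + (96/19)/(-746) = 0.49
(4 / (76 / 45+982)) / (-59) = -90 / 1305847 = -0.00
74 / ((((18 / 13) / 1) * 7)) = 7.63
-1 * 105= -105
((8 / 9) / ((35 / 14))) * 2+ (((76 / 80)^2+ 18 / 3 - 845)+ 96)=-2668991 / 3600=-741.39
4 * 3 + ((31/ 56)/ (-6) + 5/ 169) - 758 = -42364423/ 56784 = -746.06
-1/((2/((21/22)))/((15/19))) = -315/836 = -0.38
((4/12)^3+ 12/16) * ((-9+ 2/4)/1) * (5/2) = -7225/432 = -16.72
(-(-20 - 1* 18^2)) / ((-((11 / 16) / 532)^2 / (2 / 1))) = -49848451072 / 121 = -411970670.02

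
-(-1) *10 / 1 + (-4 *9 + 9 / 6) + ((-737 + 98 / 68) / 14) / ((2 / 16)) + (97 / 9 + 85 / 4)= -1768399 / 4284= -412.79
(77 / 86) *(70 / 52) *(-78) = -8085 / 86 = -94.01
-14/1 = -14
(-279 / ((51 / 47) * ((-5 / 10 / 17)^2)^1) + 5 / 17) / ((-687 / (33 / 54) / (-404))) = -11227479362 / 105111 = -106815.46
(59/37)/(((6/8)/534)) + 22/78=1638719/1443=1135.63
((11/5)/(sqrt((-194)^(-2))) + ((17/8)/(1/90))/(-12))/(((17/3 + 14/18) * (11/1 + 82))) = 98607/143840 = 0.69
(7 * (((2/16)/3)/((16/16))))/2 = 7/48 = 0.15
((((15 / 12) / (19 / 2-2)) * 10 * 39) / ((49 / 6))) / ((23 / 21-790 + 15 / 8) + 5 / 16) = -18720 / 1850359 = -0.01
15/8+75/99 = 695/264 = 2.63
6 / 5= 1.20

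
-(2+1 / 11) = -23 / 11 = -2.09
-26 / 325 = -2 / 25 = -0.08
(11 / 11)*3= 3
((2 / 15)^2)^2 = 16 / 50625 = 0.00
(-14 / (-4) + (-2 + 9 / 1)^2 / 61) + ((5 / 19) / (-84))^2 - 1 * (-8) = 1911687133 / 155380176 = 12.30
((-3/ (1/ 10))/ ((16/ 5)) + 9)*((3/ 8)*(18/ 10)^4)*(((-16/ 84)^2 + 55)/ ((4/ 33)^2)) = -173414571759/ 31360000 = -5529.80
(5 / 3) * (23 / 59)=115 / 177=0.65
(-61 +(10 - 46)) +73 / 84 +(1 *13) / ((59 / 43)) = -429469 / 4956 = -86.66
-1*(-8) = 8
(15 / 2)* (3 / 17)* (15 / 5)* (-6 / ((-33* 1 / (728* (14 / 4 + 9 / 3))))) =638820 / 187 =3416.15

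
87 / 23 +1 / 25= 2198 / 575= 3.82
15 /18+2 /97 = 497 /582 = 0.85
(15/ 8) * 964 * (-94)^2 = 15971070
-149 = -149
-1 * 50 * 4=-200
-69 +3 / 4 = -68.25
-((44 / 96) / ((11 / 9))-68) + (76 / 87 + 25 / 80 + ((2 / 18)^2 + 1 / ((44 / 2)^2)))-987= -4175549233 / 4547664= -918.17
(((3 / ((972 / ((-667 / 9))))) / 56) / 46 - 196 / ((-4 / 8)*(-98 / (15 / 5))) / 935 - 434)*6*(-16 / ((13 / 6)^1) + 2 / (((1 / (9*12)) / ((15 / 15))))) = -1152006436199 / 2120580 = -543250.64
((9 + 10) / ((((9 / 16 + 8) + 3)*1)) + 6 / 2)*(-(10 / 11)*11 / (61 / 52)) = -89336 / 2257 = -39.58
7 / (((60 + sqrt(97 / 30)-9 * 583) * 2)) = -544635 / 807148973-7 * sqrt(2910) / 1614297946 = -0.00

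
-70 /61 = -1.15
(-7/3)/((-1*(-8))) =-7/24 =-0.29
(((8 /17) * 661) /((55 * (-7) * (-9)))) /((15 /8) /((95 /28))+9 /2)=12559 /706860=0.02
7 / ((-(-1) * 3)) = 7 / 3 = 2.33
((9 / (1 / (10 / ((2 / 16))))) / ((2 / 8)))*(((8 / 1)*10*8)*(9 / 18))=921600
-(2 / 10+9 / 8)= -1.32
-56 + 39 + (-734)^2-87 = 538652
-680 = -680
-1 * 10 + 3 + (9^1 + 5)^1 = 7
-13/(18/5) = -3.61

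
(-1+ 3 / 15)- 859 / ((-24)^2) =-6599 / 2880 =-2.29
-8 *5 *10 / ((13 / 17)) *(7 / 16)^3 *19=-832.25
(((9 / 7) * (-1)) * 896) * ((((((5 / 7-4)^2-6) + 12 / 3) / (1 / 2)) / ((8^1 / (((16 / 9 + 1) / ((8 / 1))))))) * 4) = -172400 / 49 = -3518.37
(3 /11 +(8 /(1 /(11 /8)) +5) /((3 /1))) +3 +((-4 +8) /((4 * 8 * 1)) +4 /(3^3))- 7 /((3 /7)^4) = -1415725 /7128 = -198.61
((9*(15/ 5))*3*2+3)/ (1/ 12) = 1980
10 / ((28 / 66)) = 165 / 7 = 23.57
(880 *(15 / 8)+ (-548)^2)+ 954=302908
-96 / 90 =-16 / 15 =-1.07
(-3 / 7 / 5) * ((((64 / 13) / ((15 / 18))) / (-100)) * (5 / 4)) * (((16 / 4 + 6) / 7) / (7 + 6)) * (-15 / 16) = -27 / 41405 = -0.00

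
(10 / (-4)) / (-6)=5 / 12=0.42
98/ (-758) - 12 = -4597/ 379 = -12.13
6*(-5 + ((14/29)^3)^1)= -715206/24389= -29.32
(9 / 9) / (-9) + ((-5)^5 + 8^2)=-27550 / 9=-3061.11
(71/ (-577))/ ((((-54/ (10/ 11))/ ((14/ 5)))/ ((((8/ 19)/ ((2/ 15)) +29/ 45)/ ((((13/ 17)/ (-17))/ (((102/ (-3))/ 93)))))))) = 31752660044/ 177143278455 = 0.18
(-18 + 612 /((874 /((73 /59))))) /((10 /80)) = -3534048 /25783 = -137.07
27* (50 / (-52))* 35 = -23625 / 26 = -908.65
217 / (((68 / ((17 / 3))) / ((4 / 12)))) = 217 / 36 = 6.03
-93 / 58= -1.60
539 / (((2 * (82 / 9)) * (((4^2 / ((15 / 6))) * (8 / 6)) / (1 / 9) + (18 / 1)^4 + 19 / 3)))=72765 / 258445468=0.00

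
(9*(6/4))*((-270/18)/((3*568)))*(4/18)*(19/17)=-285/9656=-0.03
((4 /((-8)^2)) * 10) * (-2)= -5 /4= -1.25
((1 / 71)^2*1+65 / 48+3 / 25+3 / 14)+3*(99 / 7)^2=178365161921 / 296410800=601.75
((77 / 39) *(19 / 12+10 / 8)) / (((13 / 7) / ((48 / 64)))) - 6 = -15173 / 4056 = -3.74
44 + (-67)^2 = 4533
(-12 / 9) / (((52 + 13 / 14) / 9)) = -56 / 247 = -0.23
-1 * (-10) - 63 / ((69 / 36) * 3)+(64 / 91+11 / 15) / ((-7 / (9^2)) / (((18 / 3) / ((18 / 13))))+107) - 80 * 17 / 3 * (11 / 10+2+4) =-291964676719 / 90683250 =-3219.61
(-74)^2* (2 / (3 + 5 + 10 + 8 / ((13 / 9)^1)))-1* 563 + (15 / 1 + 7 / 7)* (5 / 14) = -98537 / 1071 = -92.00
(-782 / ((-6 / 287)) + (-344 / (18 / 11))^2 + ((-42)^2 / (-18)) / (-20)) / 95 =66099199 / 76950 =858.99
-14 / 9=-1.56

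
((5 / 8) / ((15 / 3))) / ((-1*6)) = -1 / 48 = -0.02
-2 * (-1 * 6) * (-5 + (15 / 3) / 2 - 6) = -102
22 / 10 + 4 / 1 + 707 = 3566 / 5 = 713.20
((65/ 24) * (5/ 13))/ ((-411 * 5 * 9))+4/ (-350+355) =355079/ 443880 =0.80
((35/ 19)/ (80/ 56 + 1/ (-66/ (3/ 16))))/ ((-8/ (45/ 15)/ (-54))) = 582120/ 22249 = 26.16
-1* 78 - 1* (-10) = -68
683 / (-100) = -683 / 100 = -6.83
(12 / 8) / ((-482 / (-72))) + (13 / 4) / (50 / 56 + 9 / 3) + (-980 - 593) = -41293320 / 26269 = -1571.94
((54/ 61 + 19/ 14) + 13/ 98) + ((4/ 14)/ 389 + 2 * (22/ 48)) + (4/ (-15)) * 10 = 2910413/ 4650884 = 0.63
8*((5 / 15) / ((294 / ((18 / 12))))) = 2 / 147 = 0.01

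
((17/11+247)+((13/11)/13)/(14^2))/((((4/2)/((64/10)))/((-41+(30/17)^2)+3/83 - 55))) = -86797853820/1175363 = -73847.70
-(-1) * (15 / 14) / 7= 15 / 98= 0.15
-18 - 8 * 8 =-82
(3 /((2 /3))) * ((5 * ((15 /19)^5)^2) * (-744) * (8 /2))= -38612510156250000 /6131066257801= -6297.85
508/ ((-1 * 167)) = -3.04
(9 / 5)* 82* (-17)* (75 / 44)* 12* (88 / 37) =-4516560 / 37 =-122069.19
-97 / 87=-1.11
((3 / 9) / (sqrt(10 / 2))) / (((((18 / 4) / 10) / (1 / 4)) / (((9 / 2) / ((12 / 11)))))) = 11 * sqrt(5) / 72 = 0.34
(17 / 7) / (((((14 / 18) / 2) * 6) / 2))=102 / 49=2.08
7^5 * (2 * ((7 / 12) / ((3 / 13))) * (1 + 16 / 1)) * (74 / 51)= 2095895.15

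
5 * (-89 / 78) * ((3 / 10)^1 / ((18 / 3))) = -89 / 312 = -0.29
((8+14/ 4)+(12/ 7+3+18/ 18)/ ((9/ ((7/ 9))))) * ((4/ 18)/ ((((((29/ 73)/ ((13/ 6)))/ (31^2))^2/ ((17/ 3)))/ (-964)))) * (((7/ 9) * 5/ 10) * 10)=-7990758605944743265/ 5137263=-1555450559168.32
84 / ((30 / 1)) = 14 / 5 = 2.80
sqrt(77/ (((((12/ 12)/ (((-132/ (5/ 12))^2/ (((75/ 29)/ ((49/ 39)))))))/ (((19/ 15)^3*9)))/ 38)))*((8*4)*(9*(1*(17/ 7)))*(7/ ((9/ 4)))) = 967780352*sqrt(870870)/ 8125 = 111155279.79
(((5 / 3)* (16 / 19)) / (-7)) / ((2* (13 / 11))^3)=-13310 / 876603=-0.02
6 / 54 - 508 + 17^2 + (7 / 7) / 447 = -293527 / 1341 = -218.89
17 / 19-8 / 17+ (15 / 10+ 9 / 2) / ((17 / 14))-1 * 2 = 1087 / 323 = 3.37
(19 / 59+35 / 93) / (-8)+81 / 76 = 408043 / 417012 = 0.98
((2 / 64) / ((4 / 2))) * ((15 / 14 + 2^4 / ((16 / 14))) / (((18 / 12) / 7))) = 211 / 192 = 1.10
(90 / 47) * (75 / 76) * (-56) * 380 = -1890000 / 47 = -40212.77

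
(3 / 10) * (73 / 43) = 219 / 430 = 0.51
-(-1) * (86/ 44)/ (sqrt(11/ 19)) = 43 * sqrt(209)/ 242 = 2.57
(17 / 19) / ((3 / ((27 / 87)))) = 51 / 551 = 0.09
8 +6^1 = 14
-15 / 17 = -0.88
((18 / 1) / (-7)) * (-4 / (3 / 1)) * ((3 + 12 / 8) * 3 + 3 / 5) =1692 / 35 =48.34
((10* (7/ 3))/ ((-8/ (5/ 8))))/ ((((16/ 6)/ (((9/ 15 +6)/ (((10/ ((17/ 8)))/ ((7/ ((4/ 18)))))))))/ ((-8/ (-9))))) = -27489/ 1024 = -26.84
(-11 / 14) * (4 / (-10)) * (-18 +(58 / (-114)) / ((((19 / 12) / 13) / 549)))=-1835658 / 2527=-726.42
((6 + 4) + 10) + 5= 25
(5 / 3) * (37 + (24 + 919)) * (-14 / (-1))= 68600 / 3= 22866.67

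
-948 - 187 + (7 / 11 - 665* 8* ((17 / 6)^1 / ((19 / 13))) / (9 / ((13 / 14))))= -652936 / 297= -2198.44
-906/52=-453/26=-17.42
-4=-4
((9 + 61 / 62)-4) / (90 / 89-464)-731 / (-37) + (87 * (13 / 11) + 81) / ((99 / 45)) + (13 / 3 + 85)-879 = -2141043765599 / 3119376612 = -686.37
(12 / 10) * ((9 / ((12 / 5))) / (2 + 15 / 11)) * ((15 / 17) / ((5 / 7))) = 1.65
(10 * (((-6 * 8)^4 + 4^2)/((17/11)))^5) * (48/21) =108621226152413369556384520646480227205120/9938999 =10928789322990511374071430000000000.00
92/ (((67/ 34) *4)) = 782/ 67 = 11.67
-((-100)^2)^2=-100000000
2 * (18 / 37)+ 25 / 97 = 4417 / 3589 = 1.23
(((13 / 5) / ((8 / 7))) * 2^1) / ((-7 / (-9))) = 117 / 20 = 5.85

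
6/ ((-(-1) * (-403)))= -6/ 403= -0.01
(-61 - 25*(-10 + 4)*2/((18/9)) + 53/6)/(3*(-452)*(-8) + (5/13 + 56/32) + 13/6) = 15262/1692959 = 0.01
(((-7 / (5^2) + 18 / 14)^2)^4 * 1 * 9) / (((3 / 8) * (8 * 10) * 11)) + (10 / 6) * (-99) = -725576485038679926201 / 4398194122314453125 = -164.97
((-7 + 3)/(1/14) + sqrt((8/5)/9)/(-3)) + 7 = -49.14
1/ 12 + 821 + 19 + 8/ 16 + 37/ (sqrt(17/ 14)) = 37*sqrt(238)/ 17 + 10087/ 12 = 874.16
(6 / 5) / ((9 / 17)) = 34 / 15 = 2.27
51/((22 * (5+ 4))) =17/66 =0.26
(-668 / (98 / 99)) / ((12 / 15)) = -82665 / 98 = -843.52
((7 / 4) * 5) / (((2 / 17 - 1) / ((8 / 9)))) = -238 / 27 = -8.81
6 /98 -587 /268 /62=21085 /814184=0.03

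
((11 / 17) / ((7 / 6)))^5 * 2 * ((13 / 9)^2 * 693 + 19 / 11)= 3625793753472 / 23863536599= 151.94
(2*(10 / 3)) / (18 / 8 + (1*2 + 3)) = 80 / 87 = 0.92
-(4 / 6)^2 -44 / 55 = -56 / 45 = -1.24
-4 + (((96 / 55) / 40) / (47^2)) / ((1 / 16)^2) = -2426828 / 607475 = -3.99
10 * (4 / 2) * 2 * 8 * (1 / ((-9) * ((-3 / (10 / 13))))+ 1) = 329.12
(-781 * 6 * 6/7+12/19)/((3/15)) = -2670600/133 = -20079.70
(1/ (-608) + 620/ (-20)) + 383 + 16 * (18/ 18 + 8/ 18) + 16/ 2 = 2096375/ 5472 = 383.11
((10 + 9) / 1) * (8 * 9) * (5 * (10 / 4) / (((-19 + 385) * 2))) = 1425 / 61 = 23.36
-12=-12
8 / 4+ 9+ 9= 20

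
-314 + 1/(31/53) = -9681/31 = -312.29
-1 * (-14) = 14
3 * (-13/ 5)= -39/ 5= -7.80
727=727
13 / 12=1.08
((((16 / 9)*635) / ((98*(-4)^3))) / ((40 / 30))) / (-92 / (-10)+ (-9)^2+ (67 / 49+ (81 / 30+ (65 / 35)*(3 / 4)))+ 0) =-0.00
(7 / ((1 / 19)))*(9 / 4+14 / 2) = 4921 / 4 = 1230.25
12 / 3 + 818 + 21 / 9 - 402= 1267 / 3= 422.33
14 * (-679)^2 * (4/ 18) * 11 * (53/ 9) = 7526033284/ 81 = 92913991.16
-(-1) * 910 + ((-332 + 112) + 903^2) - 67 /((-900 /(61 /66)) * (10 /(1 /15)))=7271442094087 /8910000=816099.00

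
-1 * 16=-16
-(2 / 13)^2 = -4 / 169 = -0.02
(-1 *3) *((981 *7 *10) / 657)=-22890 / 73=-313.56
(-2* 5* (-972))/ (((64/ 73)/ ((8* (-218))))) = -19335510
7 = 7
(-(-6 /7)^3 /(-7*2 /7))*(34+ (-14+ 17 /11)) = -25596 /3773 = -6.78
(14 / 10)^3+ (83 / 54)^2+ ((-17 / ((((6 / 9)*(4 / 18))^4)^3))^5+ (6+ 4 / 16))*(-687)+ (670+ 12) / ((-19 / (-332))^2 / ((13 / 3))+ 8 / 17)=77744772096408020310486516454118068190560793891338875473906076078268639449475998784347057603999009964035529 / 1390732106723742110466139762392326921326166016000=55902047360909459419730840000000000000000000000000000000000.00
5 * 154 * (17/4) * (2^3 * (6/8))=19635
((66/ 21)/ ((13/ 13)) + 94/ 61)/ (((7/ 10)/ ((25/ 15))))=100000/ 8967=11.15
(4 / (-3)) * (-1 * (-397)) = -1588 / 3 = -529.33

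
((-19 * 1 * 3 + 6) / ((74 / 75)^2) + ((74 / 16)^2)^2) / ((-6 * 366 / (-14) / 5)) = 79518824315 / 6156951552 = 12.92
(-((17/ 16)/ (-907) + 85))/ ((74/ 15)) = -17.23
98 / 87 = 1.13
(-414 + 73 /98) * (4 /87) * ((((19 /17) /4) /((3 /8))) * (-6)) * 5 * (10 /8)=38474050 /72471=530.89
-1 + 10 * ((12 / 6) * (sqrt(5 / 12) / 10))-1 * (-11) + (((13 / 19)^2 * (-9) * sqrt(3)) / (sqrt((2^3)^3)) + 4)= 14.97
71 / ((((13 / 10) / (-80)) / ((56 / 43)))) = -3180800 / 559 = -5690.16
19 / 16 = 1.19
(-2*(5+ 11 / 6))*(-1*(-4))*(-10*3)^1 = 1640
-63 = -63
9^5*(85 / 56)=5019165 / 56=89627.95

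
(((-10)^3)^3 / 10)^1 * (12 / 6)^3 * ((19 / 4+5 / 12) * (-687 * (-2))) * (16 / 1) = -90867200000000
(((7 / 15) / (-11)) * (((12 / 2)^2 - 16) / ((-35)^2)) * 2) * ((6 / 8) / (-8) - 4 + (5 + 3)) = -5 / 924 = -0.01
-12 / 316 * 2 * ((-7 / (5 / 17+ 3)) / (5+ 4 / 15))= 765 / 24964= 0.03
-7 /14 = -1 /2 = -0.50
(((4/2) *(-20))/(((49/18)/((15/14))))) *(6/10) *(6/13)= -19440/4459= -4.36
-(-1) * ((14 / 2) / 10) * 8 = 28 / 5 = 5.60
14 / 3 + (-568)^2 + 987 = 970847 / 3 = 323615.67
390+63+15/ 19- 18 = 8280/ 19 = 435.79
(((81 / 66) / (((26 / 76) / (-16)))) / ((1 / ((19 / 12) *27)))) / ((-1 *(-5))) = -350892 / 715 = -490.76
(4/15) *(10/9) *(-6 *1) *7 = -112/9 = -12.44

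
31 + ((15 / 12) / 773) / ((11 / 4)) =263598 / 8503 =31.00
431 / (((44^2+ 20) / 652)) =431 / 3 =143.67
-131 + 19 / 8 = -1029 / 8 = -128.62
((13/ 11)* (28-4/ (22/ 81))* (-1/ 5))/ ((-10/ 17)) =16133/ 3025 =5.33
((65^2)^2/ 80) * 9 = 32131125/ 16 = 2008195.31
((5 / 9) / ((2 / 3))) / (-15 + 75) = 1 / 72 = 0.01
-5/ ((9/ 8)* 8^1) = -5/ 9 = -0.56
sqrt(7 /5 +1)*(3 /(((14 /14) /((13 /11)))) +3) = 144*sqrt(15) /55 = 10.14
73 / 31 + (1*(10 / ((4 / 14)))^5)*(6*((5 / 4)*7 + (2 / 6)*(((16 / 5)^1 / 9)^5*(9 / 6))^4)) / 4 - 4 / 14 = 5481564024353728625637914095748246836111 / 7951790981310744447509765625000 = 689349611.58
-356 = -356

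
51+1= 52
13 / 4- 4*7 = -99 / 4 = -24.75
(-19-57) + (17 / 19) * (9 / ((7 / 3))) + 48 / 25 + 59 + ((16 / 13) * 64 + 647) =714.14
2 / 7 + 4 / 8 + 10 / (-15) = 5 / 42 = 0.12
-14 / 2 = -7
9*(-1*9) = -81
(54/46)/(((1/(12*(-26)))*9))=-936/23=-40.70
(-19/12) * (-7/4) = 2.77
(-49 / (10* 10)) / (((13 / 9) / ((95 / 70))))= -1197 / 2600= -0.46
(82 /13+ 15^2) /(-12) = -3007 /156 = -19.28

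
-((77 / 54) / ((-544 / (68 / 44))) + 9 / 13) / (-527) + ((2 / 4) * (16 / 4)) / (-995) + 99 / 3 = 388709773519 / 11779335360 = 33.00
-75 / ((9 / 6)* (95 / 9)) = -90 / 19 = -4.74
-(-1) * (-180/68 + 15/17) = -30/17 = -1.76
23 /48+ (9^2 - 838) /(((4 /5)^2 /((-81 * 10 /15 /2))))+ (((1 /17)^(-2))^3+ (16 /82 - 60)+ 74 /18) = 35674107791 /1476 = 24169449.72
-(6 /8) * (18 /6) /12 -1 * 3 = -51 /16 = -3.19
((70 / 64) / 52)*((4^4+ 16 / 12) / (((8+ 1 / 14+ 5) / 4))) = 1.66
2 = 2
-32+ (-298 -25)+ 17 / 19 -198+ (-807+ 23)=-25386 / 19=-1336.11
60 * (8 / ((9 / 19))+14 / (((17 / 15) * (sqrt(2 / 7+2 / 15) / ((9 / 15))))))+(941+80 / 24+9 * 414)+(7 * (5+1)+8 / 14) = 3780 * sqrt(1155) / 187+120251 / 21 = 6413.21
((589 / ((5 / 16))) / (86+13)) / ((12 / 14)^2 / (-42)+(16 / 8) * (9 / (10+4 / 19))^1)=313545904 / 28745145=10.91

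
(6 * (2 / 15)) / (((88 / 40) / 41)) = 164 / 11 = 14.91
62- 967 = -905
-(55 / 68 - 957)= 65021 / 68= 956.19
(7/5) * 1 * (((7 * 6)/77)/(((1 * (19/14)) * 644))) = 21/24035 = 0.00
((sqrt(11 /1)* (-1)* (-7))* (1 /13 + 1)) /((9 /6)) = 196* sqrt(11) /39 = 16.67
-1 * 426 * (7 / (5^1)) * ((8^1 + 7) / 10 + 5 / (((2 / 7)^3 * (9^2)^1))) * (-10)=1335439 / 54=24730.35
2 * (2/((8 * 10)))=1/20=0.05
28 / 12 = 7 / 3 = 2.33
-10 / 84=-5 / 42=-0.12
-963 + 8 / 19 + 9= -18118 / 19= -953.58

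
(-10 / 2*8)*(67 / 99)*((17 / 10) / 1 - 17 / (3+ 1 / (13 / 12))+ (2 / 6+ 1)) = 3484 / 99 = 35.19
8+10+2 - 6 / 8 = 77 / 4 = 19.25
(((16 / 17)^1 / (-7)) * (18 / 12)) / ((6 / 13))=-52 / 119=-0.44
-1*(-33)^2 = -1089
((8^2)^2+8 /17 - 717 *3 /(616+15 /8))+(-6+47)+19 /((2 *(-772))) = 536358149131 /129743864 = 4133.98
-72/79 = -0.91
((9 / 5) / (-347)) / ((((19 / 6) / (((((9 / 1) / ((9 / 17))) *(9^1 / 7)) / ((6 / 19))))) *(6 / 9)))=-4131 / 24290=-0.17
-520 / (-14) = 260 / 7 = 37.14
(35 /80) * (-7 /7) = -7 /16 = -0.44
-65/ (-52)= 5/ 4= 1.25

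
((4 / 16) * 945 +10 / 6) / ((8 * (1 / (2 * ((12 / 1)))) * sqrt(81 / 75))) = 14275 * sqrt(3) / 36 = 686.81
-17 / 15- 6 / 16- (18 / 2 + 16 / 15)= -463 / 40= -11.58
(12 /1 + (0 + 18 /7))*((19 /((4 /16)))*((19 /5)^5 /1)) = 19194719448 /21875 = 877472.89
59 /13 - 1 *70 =-851 /13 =-65.46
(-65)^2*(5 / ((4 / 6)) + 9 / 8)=291525 / 8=36440.62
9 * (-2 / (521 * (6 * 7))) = -3 / 3647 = -0.00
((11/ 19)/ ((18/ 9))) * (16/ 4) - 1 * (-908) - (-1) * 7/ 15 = 259243/ 285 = 909.62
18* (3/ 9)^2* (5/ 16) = 5/ 8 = 0.62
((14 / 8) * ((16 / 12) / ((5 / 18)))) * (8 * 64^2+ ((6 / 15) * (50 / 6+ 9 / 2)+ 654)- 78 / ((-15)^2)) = 35098126 / 125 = 280785.01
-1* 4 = -4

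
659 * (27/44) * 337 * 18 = 53966169/22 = 2453007.68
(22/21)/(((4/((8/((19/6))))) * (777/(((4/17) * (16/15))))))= 5632/26351955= 0.00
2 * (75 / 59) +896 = 53014 / 59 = 898.54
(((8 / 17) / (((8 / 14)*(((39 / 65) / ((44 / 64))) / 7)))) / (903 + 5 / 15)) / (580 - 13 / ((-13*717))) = 386463 / 30653946032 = 0.00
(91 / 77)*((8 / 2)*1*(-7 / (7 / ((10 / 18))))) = -260 / 99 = -2.63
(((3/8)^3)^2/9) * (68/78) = 459/1703936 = 0.00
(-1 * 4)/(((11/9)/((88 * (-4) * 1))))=1152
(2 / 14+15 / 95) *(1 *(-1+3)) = 80 / 133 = 0.60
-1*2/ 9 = -2/ 9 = -0.22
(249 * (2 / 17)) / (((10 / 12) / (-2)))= -5976 / 85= -70.31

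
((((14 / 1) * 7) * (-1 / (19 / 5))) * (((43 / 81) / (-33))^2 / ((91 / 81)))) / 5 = -25886 / 21787623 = -0.00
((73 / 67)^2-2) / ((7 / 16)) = -58384 / 31423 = -1.86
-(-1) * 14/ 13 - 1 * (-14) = 196/ 13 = 15.08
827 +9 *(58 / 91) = 75779 / 91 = 832.74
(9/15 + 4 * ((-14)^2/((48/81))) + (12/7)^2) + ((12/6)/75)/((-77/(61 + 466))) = 53617952/40425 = 1326.36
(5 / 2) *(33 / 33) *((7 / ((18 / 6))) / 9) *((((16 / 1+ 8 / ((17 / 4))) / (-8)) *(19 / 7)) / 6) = -1805 / 2754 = -0.66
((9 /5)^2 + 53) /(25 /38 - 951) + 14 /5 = 2474482 /902825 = 2.74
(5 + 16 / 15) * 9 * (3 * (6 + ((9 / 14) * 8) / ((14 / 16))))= 1945.54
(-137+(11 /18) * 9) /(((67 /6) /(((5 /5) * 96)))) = -75744 /67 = -1130.51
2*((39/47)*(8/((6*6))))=52/141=0.37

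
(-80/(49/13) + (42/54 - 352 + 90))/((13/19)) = -2366621/5733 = -412.81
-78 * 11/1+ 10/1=-848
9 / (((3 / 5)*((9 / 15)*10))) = 5 / 2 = 2.50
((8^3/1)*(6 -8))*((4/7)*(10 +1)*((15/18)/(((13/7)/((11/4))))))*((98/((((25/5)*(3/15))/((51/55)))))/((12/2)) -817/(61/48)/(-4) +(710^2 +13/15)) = -28585471253504/7137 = -4005250280.72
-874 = -874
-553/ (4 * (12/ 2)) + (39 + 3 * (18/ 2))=1031/ 24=42.96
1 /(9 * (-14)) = -1 /126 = -0.01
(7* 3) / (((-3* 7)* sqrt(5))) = -sqrt(5) / 5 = -0.45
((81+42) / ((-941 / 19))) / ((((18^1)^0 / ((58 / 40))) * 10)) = -67773 / 188200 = -0.36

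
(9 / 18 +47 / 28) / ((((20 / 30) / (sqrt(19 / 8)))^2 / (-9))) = -93879 / 896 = -104.78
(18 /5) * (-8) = -144 /5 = -28.80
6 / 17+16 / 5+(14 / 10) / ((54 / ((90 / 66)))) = 60391 / 16830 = 3.59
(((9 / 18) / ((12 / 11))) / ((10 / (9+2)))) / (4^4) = 121 / 61440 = 0.00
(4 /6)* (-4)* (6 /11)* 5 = -80 /11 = -7.27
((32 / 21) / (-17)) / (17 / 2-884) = 64 / 625107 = 0.00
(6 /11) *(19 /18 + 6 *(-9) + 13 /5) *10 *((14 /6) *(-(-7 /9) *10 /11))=-4440380 /9801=-453.05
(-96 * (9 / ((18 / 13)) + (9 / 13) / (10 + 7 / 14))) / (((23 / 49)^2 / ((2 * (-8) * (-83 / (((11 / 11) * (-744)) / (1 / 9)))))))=1088654560 / 1918683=567.40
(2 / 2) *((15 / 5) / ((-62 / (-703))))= 2109 / 62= 34.02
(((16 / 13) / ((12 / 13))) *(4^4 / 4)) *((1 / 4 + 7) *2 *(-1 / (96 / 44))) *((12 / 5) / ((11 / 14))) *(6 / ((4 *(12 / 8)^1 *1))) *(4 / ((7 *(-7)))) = 14848 / 105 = 141.41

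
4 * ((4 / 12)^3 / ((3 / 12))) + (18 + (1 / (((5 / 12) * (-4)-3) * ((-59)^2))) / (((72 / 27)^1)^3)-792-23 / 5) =-2620713356983 / 3368494080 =-778.01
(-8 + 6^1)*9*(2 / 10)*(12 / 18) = -12 / 5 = -2.40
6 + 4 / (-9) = 50 / 9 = 5.56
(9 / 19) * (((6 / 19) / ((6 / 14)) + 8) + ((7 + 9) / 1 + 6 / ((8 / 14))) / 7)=5.93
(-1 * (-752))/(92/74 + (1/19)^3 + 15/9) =35783403/138473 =258.41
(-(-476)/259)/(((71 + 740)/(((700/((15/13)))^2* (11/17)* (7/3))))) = 1020219200/810189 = 1259.24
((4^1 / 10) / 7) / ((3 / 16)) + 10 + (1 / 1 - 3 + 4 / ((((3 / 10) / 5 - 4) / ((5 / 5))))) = 7.29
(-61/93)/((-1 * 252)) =61/23436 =0.00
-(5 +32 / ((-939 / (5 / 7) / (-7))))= -4855 / 939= -5.17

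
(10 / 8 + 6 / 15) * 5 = 8.25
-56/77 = -8/11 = -0.73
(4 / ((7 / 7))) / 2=2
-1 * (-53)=53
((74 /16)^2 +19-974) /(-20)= 59751 /1280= 46.68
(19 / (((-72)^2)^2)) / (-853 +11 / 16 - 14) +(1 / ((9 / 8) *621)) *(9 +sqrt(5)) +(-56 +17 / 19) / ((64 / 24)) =-210106517254223 / 10173865773312 +8 *sqrt(5) / 5589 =-20.65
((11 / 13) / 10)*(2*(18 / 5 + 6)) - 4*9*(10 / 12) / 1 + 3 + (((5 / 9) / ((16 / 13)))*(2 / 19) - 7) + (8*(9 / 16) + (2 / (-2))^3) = -12816871 / 444600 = -28.83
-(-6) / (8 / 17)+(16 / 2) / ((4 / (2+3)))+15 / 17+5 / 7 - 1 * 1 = 23.35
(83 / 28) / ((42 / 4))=83 / 294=0.28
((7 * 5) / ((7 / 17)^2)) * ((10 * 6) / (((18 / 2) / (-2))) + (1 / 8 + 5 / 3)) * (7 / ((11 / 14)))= -2801855 / 132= -21226.17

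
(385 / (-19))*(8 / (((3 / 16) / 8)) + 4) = -398860 / 57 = -6997.54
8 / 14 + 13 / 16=1.38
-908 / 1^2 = -908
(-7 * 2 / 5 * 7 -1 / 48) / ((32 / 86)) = -202487 / 3840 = -52.73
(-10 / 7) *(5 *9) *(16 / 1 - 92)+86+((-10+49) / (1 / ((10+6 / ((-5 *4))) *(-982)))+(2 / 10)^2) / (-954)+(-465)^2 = 18496901149 / 83475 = 221586.12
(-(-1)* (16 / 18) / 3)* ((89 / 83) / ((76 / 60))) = 3560 / 14193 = 0.25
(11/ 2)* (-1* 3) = -33/ 2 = -16.50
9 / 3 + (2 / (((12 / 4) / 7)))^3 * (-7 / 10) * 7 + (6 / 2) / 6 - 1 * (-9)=-131081 / 270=-485.49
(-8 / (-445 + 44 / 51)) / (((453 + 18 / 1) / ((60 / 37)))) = 8160 / 131579659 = 0.00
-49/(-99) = 49/99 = 0.49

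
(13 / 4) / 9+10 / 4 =103 / 36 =2.86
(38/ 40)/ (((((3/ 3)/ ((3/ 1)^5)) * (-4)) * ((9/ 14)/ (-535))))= 384237/ 8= 48029.62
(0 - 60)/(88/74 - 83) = 740/1009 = 0.73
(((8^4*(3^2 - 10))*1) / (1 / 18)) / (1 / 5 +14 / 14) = -61440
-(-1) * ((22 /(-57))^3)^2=0.00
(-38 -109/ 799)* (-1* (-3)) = -91413/ 799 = -114.41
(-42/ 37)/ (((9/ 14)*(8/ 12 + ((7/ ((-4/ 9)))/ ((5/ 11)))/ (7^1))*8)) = 490/ 9509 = 0.05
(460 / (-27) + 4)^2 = 123904 / 729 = 169.96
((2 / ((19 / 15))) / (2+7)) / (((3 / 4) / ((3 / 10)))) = 4 / 57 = 0.07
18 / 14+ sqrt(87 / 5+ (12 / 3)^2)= 9 / 7+ sqrt(835) / 5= 7.06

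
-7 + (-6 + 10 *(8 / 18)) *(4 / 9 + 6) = -1379 / 81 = -17.02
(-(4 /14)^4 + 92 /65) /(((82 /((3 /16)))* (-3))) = -54963 /51189320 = -0.00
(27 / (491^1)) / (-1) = -27 / 491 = -0.05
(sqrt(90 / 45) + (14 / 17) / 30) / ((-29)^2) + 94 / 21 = sqrt(2) / 841 + 6719639 / 1501185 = 4.48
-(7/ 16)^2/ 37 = -49/ 9472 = -0.01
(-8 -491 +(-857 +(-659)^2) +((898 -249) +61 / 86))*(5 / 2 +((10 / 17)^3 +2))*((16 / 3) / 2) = 3446625842450 / 633777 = 5438231.18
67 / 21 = 3.19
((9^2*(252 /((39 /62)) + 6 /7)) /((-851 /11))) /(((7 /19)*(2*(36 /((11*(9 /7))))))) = -3401662473 /15178436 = -224.11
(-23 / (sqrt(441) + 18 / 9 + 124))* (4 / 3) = -92 / 441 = -0.21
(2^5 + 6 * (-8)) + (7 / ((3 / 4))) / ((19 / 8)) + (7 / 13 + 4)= -5581 / 741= -7.53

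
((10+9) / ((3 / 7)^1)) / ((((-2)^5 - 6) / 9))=-21 / 2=-10.50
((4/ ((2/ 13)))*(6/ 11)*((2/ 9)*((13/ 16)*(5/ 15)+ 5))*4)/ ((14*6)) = 0.79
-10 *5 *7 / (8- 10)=175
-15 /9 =-5 /3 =-1.67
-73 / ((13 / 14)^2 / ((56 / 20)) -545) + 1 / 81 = 17719907 / 121065435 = 0.15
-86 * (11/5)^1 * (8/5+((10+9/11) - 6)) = -30358/25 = -1214.32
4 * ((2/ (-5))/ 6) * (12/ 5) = -16/ 25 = -0.64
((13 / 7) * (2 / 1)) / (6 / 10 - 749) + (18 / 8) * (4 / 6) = 39161 / 26194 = 1.50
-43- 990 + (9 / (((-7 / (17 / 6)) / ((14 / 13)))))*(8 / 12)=-13463 / 13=-1035.62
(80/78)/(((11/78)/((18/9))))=160/11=14.55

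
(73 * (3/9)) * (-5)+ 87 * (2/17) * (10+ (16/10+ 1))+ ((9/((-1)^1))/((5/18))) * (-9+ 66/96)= 564311/2040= 276.62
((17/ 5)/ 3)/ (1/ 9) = 51/ 5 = 10.20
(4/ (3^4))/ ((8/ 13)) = 13/ 162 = 0.08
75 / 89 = 0.84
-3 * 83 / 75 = -83 / 25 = -3.32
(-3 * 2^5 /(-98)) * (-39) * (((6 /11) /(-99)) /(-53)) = -1248 /314237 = -0.00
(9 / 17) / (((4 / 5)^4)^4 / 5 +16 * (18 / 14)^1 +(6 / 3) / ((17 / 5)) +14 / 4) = 10681152343750 / 497634872511897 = 0.02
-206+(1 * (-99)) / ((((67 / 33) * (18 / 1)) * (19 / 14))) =-208.00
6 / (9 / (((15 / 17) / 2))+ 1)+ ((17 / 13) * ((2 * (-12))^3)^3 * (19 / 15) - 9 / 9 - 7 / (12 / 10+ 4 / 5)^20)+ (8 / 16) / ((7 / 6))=-223390229343786905187131 / 51049922560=-4375917105089.28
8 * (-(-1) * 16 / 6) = 64 / 3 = 21.33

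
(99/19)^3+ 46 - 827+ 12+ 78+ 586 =250104/6859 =36.46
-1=-1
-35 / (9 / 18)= -70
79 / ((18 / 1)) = 79 / 18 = 4.39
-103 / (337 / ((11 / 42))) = -1133 / 14154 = -0.08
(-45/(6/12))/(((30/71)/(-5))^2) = -25205/2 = -12602.50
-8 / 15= -0.53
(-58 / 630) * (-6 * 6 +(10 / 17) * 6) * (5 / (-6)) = -2668 / 1071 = -2.49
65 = 65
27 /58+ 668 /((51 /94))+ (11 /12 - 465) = 1513703 /1972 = 767.60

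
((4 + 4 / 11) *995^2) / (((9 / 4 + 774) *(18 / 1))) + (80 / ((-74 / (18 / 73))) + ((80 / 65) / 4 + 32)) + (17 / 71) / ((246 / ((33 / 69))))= 1429520929663427 / 4189340667798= 341.23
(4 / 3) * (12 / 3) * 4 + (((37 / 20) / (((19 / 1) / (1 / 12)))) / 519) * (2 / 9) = 227197477 / 10649880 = 21.33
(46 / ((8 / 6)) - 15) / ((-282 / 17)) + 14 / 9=643 / 1692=0.38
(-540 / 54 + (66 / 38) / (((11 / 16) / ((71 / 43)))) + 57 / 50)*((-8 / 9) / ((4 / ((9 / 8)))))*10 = 191531 / 16340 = 11.72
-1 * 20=-20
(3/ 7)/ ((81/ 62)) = 62/ 189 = 0.33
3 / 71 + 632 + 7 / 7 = 633.04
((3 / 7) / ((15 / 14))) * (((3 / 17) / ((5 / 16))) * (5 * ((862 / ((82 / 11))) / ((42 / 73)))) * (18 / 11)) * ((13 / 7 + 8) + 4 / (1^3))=878950368 / 170765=5147.13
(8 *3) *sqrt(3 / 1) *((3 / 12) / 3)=2 *sqrt(3)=3.46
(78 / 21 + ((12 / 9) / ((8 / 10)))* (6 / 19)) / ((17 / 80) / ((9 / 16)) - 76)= -25380 / 452599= -0.06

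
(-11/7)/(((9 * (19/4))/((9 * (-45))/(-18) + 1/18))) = -1276/1539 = -0.83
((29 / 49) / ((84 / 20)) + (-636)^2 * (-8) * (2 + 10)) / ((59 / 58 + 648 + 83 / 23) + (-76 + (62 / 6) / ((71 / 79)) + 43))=-3784556696747366 / 61509750617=-61527.75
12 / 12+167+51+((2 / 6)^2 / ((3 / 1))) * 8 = 5921 / 27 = 219.30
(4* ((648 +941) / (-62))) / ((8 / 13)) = -20657 / 124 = -166.59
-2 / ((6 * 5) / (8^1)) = -8 / 15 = -0.53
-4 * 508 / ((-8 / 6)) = 1524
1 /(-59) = -1 /59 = -0.02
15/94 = 0.16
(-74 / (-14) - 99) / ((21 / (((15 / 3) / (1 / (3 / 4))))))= -820 / 49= -16.73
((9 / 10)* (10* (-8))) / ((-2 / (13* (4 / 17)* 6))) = 11232 / 17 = 660.71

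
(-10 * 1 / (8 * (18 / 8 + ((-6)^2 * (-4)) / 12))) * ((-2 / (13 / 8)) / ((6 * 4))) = -0.01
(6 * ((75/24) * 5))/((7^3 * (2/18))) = 3375/1372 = 2.46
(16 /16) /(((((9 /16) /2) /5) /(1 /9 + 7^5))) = 24202240 /81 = 298793.09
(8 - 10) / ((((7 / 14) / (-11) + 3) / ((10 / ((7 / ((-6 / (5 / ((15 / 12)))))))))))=132 / 91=1.45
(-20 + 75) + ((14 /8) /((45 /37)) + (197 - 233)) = 3679 /180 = 20.44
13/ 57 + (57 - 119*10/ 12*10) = -53263/ 57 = -934.44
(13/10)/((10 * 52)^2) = 1/208000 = 0.00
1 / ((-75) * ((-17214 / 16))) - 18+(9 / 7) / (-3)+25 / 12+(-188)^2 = 638536761749 / 18074700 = 35327.65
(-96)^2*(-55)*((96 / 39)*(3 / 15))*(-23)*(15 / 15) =74612736 / 13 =5739441.23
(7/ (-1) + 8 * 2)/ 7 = 9/ 7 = 1.29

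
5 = 5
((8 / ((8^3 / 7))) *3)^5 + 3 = 3225309573 / 1073741824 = 3.00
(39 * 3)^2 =13689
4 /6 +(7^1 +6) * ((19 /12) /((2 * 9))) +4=1255 /216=5.81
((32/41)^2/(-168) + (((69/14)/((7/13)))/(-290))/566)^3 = -26640469510669572672119851/533812106188121002256417852736000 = -0.00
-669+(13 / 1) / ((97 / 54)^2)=-6256713 / 9409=-664.97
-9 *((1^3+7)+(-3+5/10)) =-99/2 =-49.50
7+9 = 16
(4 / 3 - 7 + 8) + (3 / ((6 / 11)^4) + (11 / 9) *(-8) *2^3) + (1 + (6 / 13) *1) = -227651 / 5616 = -40.54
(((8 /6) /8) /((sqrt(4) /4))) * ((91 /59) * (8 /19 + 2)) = 4186 /3363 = 1.24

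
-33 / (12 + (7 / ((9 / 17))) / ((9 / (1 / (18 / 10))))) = -24057 / 9343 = -2.57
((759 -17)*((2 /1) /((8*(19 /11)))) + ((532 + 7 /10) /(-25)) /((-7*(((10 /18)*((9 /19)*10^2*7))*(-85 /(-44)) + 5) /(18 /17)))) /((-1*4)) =-36339225681 /1353370000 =-26.85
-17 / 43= -0.40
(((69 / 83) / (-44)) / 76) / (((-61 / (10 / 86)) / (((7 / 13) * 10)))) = 12075 / 4732122824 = 0.00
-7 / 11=-0.64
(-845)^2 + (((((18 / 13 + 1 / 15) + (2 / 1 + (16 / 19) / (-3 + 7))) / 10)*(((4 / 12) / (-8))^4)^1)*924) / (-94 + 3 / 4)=68204682485675341 / 95521420800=714025.00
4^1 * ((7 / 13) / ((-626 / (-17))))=238 / 4069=0.06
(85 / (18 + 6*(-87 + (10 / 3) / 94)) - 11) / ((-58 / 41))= 10842573 / 1373324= 7.90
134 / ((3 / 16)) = 2144 / 3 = 714.67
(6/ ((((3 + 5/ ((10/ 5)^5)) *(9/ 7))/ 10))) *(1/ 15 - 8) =-106624/ 909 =-117.30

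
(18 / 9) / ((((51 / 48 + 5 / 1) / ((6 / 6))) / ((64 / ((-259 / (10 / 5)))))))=-4096 / 25123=-0.16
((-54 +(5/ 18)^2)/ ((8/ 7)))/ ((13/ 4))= -122297/ 8424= -14.52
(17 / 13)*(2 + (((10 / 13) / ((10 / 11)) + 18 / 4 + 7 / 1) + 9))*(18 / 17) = 5463 / 169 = 32.33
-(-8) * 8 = 64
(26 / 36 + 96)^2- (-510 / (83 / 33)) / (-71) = 17856707413 / 1909332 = 9352.33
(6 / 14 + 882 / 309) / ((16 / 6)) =7101 / 5768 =1.23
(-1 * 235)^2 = 55225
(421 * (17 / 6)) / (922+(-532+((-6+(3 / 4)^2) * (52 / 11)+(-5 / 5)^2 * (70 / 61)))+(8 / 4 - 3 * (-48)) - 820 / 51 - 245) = 163279798 / 34270903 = 4.76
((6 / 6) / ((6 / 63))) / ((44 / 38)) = 9.07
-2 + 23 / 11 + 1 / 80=91 / 880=0.10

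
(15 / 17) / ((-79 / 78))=-1170 / 1343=-0.87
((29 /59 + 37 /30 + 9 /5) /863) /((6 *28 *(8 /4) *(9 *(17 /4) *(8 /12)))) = 367 /769865040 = 0.00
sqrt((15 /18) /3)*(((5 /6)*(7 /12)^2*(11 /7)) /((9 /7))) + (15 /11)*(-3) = -45 /11 + 2695*sqrt(10) /46656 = -3.91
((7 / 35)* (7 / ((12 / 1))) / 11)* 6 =7 / 110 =0.06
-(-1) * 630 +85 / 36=22765 / 36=632.36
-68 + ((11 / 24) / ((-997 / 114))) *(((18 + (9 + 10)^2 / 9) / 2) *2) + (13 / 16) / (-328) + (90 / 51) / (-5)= -57158899609 / 800535168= -71.40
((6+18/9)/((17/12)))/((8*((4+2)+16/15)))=90/901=0.10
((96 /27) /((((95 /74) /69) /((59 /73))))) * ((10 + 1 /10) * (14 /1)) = 2271856832 /104025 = 21839.53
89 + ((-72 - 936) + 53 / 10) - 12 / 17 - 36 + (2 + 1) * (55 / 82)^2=-542423603 / 571540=-949.06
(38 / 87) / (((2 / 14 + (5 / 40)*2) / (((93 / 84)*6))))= 2356 / 319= 7.39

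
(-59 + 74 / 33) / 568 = -1873 / 18744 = -0.10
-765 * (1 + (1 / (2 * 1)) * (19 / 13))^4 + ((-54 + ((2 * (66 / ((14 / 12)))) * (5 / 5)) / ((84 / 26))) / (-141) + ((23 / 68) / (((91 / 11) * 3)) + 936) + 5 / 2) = -318067235241181 / 53673202128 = -5926.00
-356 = -356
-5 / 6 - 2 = -2.83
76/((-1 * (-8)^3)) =19/128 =0.15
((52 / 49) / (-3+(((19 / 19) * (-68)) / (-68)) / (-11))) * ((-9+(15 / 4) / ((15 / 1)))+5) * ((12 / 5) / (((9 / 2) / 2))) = 1144 / 833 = 1.37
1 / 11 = 0.09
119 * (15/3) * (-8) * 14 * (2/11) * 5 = -666400/11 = -60581.82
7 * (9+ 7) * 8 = 896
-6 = -6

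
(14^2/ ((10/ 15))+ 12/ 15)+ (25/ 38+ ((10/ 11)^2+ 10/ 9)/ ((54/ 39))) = 552804587/ 1862190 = 296.86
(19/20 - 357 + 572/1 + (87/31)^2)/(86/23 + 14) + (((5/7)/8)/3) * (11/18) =6242494961/494030880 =12.64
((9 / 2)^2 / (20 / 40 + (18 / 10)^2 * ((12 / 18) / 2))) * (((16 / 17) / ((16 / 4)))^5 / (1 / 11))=11404800 / 112168703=0.10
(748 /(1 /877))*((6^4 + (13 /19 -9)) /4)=4012399534 /19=211178922.84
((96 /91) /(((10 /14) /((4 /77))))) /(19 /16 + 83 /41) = 251904 /10545535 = 0.02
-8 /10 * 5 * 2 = -8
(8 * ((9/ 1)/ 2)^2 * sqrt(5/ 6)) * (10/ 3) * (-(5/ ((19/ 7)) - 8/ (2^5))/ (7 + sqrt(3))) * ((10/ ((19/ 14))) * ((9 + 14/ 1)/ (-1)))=-571725 * sqrt(10)/ 361 + 1334025 * sqrt(30)/ 361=15232.14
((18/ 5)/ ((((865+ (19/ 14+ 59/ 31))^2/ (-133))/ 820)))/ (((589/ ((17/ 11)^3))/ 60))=-7402188979584/ 37799622862375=-0.20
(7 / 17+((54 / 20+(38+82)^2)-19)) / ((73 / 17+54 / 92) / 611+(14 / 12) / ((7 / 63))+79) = 34363786847 / 213835480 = 160.70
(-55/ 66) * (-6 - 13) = 95/ 6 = 15.83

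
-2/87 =-0.02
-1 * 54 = -54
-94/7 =-13.43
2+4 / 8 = 5 / 2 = 2.50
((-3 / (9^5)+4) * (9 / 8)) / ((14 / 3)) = 0.96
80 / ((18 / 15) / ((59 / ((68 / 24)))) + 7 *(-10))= -23600 / 20633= -1.14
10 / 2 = 5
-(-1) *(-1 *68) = -68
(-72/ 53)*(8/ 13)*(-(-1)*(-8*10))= 46080/ 689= 66.88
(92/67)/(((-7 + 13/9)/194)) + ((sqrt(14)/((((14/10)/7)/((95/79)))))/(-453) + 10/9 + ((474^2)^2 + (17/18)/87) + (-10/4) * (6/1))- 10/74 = 4899160407926294003/97052850- 475 * sqrt(14)/35787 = 50479304913.99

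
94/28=47/14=3.36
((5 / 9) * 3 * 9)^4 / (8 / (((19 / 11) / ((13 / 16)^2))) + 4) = 30780000 / 4291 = 7173.15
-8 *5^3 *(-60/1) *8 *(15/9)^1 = 800000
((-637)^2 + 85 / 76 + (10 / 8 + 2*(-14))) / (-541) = -7709124 / 10279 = -749.99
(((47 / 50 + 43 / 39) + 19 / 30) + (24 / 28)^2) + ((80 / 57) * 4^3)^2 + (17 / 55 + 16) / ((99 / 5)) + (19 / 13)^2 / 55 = 657019154117299 / 81387531225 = 8072.72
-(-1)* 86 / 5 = 86 / 5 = 17.20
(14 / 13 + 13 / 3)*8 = 1688 / 39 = 43.28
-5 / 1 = -5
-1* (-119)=119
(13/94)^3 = 2197/830584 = 0.00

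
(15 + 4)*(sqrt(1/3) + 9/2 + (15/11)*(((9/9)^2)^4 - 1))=19*sqrt(3)/3 + 171/2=96.47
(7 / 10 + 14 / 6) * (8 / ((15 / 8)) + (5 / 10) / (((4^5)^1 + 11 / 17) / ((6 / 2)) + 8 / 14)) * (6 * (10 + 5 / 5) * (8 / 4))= 15654529891 / 9160275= 1708.96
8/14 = 4/7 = 0.57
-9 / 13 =-0.69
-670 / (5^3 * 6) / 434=-67 / 32550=-0.00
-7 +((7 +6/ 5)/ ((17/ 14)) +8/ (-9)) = -869/ 765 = -1.14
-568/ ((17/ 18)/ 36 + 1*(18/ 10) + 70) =-1840320/ 232717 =-7.91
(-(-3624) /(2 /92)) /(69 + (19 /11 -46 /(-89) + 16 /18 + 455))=1468828944 /4644569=316.25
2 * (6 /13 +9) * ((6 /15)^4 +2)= 311436 /8125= 38.33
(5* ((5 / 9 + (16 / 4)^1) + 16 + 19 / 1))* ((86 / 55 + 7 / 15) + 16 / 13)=2490220 / 3861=644.97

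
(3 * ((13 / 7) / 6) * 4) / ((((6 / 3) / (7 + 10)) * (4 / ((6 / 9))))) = 221 / 42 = 5.26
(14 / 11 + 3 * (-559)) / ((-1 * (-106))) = -18433 / 1166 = -15.81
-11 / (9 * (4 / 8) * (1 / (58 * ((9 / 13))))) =-1276 / 13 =-98.15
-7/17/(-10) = 7/170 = 0.04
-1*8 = -8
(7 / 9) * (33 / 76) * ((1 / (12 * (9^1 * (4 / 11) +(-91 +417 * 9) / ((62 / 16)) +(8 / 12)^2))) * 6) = 78771 / 442580224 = 0.00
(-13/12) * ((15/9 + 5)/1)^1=-65/9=-7.22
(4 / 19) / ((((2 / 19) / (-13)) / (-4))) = 104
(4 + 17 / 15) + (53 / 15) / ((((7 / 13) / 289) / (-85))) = -5641582 / 35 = -161188.06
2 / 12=1 / 6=0.17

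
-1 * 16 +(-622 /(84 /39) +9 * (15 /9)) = -4057 /14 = -289.79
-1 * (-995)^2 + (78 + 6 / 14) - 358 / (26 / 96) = -90205426 / 91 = -991268.42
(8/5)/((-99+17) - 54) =-1/85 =-0.01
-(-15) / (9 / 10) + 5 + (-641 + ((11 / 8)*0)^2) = -619.33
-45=-45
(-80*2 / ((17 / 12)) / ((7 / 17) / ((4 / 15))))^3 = -134217728 / 343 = -391305.33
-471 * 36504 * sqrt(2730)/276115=-17193384 * sqrt(2730)/276115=-3253.51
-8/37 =-0.22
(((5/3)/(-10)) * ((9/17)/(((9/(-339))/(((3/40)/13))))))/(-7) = -339/123760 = -0.00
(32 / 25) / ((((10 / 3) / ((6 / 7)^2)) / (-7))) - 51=-46353 / 875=-52.97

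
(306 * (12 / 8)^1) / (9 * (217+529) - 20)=459 / 6694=0.07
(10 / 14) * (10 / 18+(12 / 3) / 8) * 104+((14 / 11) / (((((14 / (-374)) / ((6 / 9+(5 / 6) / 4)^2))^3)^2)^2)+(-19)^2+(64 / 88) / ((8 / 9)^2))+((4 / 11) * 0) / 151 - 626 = 11161288860733623176545530108057168667049 / 1636299986314332066545664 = 6821052957333183.96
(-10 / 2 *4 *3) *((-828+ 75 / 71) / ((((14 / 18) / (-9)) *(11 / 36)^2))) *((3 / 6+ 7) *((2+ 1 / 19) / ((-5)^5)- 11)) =72463455029333376 / 142825375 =507357008.72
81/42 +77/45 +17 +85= 66553/630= 105.64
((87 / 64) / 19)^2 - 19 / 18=-1.05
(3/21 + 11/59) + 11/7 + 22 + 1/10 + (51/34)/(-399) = 134503/5605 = 24.00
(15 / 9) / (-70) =-1 / 42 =-0.02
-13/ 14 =-0.93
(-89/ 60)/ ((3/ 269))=-23941/ 180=-133.01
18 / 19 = 0.95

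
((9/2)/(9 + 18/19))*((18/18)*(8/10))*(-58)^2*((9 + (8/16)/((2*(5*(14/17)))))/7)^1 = 40538723/25725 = 1575.85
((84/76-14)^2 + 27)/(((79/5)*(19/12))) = 4186320/541861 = 7.73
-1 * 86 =-86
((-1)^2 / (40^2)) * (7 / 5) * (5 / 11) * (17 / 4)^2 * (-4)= -2023 / 70400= -0.03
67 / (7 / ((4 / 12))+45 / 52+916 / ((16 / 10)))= 3484 / 30907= 0.11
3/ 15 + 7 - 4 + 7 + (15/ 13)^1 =738/ 65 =11.35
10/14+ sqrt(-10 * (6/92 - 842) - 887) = 5/7+ 2 * sqrt(996153)/23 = 87.50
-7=-7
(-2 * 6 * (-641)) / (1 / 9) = 69228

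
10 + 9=19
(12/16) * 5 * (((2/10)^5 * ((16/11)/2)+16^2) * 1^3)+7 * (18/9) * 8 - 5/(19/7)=139789489/130625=1070.16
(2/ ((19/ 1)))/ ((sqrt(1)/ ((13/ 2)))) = 0.68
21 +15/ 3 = 26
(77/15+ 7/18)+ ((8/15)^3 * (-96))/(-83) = 118227/20750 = 5.70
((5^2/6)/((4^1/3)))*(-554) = -1731.25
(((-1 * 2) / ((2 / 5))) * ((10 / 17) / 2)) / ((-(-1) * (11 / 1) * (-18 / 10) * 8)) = 125 / 13464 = 0.01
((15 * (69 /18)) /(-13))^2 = 13225 /676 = 19.56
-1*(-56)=56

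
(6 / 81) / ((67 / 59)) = 118 / 1809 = 0.07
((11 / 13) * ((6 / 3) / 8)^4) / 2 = 11 / 6656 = 0.00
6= 6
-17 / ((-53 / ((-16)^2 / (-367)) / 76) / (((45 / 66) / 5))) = -496128 / 213961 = -2.32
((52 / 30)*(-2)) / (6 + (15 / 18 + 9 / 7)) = -728 / 1705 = -0.43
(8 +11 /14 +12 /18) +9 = 775 /42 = 18.45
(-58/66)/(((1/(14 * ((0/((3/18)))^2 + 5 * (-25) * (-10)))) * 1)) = -507500/33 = -15378.79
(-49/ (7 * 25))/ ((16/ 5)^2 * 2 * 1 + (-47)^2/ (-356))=-2492/ 127047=-0.02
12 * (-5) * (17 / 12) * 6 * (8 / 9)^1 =-1360 / 3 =-453.33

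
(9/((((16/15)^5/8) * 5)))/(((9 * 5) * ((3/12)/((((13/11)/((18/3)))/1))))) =131625/720896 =0.18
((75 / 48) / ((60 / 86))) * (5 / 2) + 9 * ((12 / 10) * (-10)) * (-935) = 19389235 / 192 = 100985.60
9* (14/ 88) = 1.43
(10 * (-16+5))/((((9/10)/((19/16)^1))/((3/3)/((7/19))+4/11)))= -37525/84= -446.73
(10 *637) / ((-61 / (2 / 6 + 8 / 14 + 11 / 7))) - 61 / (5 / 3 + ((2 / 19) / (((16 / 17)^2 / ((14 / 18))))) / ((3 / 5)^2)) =-20128333096 / 69337785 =-290.29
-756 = -756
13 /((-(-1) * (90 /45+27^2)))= 13 /731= 0.02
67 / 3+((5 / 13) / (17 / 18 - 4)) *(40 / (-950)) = 910411 / 40755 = 22.34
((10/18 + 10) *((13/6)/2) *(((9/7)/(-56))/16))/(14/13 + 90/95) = -61009/7526400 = -0.01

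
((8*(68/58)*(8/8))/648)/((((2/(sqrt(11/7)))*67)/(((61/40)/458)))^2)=0.00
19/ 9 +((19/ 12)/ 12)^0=28/ 9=3.11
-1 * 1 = -1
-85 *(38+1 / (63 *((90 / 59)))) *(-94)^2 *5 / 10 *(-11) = 89027235077 / 567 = 157014523.95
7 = 7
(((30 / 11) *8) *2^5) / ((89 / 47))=360960 / 979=368.70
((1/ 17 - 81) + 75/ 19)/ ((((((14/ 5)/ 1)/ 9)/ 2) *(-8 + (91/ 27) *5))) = -30215835/ 540379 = -55.92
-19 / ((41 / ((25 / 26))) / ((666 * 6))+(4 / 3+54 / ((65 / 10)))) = -12337650 / 6267329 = -1.97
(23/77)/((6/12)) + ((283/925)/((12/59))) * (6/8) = 1966469/1139600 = 1.73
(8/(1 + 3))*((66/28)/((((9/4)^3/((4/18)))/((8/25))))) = 11264/382725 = 0.03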